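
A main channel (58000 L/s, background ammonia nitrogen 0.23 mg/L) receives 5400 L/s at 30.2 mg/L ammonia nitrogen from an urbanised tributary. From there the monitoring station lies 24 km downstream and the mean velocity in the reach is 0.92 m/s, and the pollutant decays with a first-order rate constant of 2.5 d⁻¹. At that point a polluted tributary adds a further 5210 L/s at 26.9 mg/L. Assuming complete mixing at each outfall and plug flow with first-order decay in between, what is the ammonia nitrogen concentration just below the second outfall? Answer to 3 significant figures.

After mixing, C = (58000·0.2300 + 5400·30.20) / 63400 = 176400/63400 = 2.783 mg/L; combined flow 63400 L/s.
Travel time t = 24·1000 / 0.92 = 26090 s = 7.246 h.
First-order decay: C = 2.783·exp(−k·t) = 2.783·0.4701 = 1.308 mg/L.
Second outfall: C = (63400·1.308 + 5210·26.90)/68610 = 3.251 mg/L.

3.25 mg/L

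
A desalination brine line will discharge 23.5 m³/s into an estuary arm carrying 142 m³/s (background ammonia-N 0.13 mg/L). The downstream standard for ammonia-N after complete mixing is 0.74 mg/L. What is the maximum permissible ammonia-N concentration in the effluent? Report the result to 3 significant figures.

4.43 mg/L

At the limit, (Qr·Cr + Qe·Cₑ)/(Qr + Qe) = 0.74:
Cₑ = (165.5·0.74 − 142.0·0.1300) / 23.50 = 4.426 mg/L.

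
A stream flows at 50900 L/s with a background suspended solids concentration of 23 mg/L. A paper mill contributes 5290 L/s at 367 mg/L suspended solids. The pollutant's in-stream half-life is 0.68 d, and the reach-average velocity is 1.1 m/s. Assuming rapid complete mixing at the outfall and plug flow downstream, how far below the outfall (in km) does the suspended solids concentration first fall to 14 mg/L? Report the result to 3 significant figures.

After mixing, C = (50900·23.00 + 5290·367.0) / 56190 = 3112000/56190 = 55.39 mg/L.
Half-life 0.68 d → k = ln 2 / 0.68 = 1.019 d⁻¹.
Set 55.39·exp(−k·t) = 14 → t = ln(55.39/14)/k = 116600 s = 32.38 h.
Distance = v·t = 1.1·116600 = 128200 m = 128.2 km.

128 km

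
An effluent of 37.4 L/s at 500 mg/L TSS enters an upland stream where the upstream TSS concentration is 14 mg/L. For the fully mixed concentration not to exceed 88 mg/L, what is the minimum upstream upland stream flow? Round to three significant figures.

Set C_mix = 88: (Q·14.00 + 37.40·500.0) / (Q + 37.40) = 88
→ Q = 37.40·(500.0 − 88)/(88 − 14.00) = 208.2 L/s.

208 L/s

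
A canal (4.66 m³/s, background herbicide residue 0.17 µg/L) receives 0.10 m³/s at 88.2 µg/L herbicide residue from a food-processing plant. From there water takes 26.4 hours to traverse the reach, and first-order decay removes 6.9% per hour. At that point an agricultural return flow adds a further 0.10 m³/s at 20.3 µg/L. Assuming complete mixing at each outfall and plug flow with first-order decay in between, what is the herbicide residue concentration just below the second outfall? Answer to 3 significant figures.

After mixing, C = (4.660·0.1700 + 0.1000·88.20) / 4.760 = 9.612/4.760 = 2.019 µg/L; combined flow 4.760 m³/s.
6.9%/h lost → k = −ln(1 − 0.069) = 0.07150 h⁻¹.
After decay, C = 2.019 × e^(−kt) = 2.019 × 0.1515 = 0.3058 µg/L.
Second outfall: C = (4.760·0.3058 + 0.1000·20.30)/4.860 = 0.7172 µg/L.

0.717 µg/L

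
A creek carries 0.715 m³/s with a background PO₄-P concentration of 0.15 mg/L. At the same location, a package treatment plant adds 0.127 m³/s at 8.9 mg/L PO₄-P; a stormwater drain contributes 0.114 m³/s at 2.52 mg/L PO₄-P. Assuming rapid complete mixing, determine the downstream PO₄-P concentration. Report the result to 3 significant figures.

1.60 mg/L

Conservation of mass: C = (0.7150·0.1500 + 0.1270·8.900 + 0.1140·2.520) / 0.9560 = 1.525/0.9560 = 1.595 mg/L.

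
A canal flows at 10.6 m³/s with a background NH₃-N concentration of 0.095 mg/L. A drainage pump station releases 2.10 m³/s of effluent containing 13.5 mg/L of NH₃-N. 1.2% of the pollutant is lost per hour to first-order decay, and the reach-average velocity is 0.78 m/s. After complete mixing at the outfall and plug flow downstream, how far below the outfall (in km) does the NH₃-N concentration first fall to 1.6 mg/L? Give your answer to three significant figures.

Conservation of mass: C = (10.60·0.09500 + 2.100·13.50) / 12.70 = 29.36/12.70 = 2.312 mg/L.
1.2%/h lost → k = −ln(1 − 0.012) = 0.01207 h⁻¹.
Set 2.312·exp(−k·t) = 1.6 → t = ln(2.312/1.6)/k = 109700 s = 30.48 h.
Distance = v·t = 0.78·109700 = 85580 m = 85.58 km.

85.6 km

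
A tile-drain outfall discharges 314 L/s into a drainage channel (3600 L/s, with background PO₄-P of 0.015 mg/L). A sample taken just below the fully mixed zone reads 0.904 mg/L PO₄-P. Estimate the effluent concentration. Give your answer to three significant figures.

11.1 mg/L

Mass balance: 3600·0.01500 + 314.0·Cₑ = 3914·0.9040
→ Cₑ = (3914·0.9040 − 3600·0.01500) / 314.0 = 11.10 mg/L.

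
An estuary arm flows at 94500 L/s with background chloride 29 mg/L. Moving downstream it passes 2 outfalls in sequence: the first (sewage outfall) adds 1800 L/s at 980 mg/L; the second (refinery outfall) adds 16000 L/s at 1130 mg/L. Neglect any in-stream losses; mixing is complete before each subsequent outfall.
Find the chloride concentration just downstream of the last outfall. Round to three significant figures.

201 mg/L

After outfall 1: Q = 94500 + 1800 = 96300 L/s; C = (94500·29.00 + 1800·980.0)/96300 = 46.78 mg/L.
After outfall 2: Q = 96300 + 16000 = 112300 L/s; C = (96300·46.78 + 16000·1130)/112300 = 201.1 mg/L.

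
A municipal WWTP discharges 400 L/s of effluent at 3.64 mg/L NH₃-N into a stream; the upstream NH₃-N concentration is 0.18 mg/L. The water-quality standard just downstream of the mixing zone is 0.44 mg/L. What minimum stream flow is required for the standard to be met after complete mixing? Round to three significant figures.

4920 L/s

Set C_mix = 0.44: (Q·0.1800 + 400.0·3.640) / (Q + 400.0) = 0.44
→ Q = 400.0·(3.640 − 0.44)/(0.44 − 0.1800) = 4923 L/s.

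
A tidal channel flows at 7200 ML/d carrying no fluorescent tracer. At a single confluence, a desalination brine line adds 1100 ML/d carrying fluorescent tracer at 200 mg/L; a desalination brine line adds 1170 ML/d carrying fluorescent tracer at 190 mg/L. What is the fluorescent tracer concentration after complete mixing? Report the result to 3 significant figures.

46.7 mg/L

Mixed concentration C = ΣQC/ΣQ = (7200·0 + 1100·200.0 + 1170·190.0) / 9470 = 442300/9470 = 46.71 mg/L.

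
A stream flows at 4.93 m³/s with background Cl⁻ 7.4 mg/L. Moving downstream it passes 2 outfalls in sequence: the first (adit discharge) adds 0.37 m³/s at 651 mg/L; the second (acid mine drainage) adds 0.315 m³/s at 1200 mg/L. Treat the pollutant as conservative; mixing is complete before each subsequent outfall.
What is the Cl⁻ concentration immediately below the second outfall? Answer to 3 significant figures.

After outfall 1: Q = 4.930 + 0.3700 = 5.300 m³/s; C = (4.930·7.400 + 0.3700·651.0)/5.300 = 52.33 mg/L.
After outfall 2: Q = 5.300 + 0.3150 = 5.615 m³/s; C = (5.300·52.33 + 0.3150·1200)/5.615 = 116.7 mg/L.

117 mg/L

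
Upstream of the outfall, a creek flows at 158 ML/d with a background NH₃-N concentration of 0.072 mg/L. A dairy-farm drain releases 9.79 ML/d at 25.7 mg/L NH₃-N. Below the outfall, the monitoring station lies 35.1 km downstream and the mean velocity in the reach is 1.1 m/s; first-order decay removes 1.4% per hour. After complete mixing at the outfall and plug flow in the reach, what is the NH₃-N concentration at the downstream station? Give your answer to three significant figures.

1.38 mg/L

Conservation of mass: C = (158.0·0.07200 + 9.790·25.70) / 167.8 = 263.0/167.8 = 1.567 mg/L.
Travel time t = 35.1·1000 / 1.1 = 31910 s = 8.864 h.
1.4%/h lost → k = −ln(1 − 0.014) = 0.01410 h⁻¹.
Applying C = C₀e^(−kt): 1.567 × 0.8825 = 1.383 mg/L.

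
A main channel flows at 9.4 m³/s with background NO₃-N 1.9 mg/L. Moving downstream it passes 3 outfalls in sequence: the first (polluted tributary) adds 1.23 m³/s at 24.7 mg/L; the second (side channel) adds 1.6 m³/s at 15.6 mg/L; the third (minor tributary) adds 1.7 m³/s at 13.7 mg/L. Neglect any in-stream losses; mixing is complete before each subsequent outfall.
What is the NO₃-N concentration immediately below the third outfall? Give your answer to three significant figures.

6.93 mg/L

Outfall 1: combined Q = 10.63 m³/s; C = (9.400·1.900 + 1.230·24.70)/10.63 = 4.538 mg/L.
Outfall 2: combined Q = 12.23 m³/s; C = (10.63·4.538 + 1.600·15.60)/12.23 = 5.985 mg/L.
Outfall 3: combined Q = 13.93 m³/s; C = (12.23·5.985 + 1.700·13.70)/13.93 = 6.927 mg/L.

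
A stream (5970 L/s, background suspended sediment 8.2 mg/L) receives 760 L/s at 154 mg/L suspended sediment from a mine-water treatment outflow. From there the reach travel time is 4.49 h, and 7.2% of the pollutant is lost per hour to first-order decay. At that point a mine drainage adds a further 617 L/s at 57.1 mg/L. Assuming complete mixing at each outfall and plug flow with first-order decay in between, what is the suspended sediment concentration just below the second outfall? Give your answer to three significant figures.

Conservation of mass: C = (5970·8.200 + 760.0·154.0) / 6730 = 166000/6730 = 24.66 mg/L; combined flow 6730 L/s.
7.2%/h lost → k = −ln(1 − 0.072) = 0.07472 h⁻¹.
First-order decay: C = 24.66·exp(−k·t) = 24.66·0.7150 = 17.63 mg/L.
At the second outfall, C = (6730·17.63 + 617.0·57.10) / (6730 + 617.0) = 20.95 mg/L.

20.9 mg/L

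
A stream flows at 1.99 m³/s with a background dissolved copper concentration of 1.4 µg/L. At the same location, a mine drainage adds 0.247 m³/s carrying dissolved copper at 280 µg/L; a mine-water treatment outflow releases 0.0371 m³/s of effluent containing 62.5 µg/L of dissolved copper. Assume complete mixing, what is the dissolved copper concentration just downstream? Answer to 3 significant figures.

32.7 µg/L

Mixed concentration C = ΣQC/ΣQ = (1.990·1.400 + 0.2470·280.0 + 0.03710·62.50) / 2.274 = 74.26/2.274 = 32.66 µg/L.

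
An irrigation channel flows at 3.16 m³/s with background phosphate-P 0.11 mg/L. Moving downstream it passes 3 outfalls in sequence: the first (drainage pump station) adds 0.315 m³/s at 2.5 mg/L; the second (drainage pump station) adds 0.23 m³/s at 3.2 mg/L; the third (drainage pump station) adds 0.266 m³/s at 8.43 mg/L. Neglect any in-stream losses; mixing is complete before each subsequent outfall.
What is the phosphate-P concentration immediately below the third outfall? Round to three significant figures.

1.04 mg/L

Outfall 1: combined Q = 3.475 m³/s; C = (3.160·0.1100 + 0.3150·2.500)/3.475 = 0.3266 mg/L.
Outfall 2: combined Q = 3.705 m³/s; C = (3.475·0.3266 + 0.2300·3.200)/3.705 = 0.5050 mg/L.
Outfall 3: combined Q = 3.971 m³/s; C = (3.705·0.5050 + 0.2660·8.430)/3.971 = 1.036 mg/L.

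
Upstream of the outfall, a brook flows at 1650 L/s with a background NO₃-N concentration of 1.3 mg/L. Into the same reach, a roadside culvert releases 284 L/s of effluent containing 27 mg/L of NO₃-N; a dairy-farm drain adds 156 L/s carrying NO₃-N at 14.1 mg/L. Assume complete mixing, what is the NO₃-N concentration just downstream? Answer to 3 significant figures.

5.75 mg/L

Mass balance: C = (1650·1.300 + 284.0·27.00 + 156.0·14.10) / 2090 = 12010/2090 = 5.748 mg/L.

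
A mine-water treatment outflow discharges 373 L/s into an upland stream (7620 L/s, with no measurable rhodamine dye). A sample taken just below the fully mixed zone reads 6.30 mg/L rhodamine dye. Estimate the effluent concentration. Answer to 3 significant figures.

Mass balance: 7620·0 + 373.0·Cₑ = 7993·6.300
→ Cₑ = (7993·6.300 − 7620·0) / 373.0 = 135.0 mg/L.

135 mg/L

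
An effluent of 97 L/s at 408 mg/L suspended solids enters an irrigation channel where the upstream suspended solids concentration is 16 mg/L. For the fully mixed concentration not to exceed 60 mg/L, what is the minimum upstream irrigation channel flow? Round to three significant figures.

767 L/s

Set C_mix = 60: (Q·16.00 + 97.00·408.0) / (Q + 97.00) = 60
→ Q = 97.00·(408.0 − 60)/(60 − 16.00) = 767.2 L/s.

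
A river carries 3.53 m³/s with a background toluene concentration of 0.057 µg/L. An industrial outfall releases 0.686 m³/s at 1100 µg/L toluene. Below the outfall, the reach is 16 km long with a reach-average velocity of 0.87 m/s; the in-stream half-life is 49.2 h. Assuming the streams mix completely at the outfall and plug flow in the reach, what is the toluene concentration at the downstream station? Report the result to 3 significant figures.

Mixed concentration C = ΣQC/ΣQ = (3.530·0.05700 + 0.6860·1100) / 4.216 = 754.8/4.216 = 179.0 µg/L.
Travel time t = 16·1000 / 0.87 = 18390 s = 5.109 h.
Half-life 49.2 h → k = ln 2 / 49.2 = 0.01409 h⁻¹ = 0.3381 d⁻¹.
First-order decay: C = 179.0·exp(−k·t) = 179.0·0.9306 = 166.6 µg/L.

167 µg/L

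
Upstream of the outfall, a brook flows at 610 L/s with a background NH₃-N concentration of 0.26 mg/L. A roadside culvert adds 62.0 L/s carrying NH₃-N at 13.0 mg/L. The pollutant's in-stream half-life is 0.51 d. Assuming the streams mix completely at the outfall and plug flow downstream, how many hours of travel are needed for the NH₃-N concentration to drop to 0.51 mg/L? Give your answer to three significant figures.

18.3 h

Mass balance: C = (610.0·0.2600 + 62.00·13.00) / 672.0 = 964.6/672.0 = 1.435 mg/L.
Half-life 0.51 d → k = ln 2 / 0.51 = 1.359 d⁻¹.
1.435·exp(−k·t) = 0.51 → t = ln(1.435/0.51)/k = 65780 s = 18.27 h.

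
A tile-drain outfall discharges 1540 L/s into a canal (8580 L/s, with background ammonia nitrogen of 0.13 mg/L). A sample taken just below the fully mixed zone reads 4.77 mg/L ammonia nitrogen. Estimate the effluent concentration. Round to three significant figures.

Mass balance: 8580·0.1300 + 1540·Cₑ = 10120·4.770
→ Cₑ = (10120·4.770 − 8580·0.1300) / 1540 = 30.62 mg/L.

30.6 mg/L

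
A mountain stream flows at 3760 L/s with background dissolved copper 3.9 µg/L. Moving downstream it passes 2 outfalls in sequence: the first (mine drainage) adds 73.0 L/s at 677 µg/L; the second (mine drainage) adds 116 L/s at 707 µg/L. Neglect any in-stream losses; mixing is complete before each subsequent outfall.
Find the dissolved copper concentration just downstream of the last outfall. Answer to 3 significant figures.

Outfall 1: combined Q = 3833 L/s; C = (3760·3.900 + 73.00·677.0)/3833 = 16.72 µg/L.
Outfall 2: combined Q = 3949 L/s; C = (3833·16.72 + 116.0·707.0)/3949 = 37.00 µg/L.

37.0 µg/L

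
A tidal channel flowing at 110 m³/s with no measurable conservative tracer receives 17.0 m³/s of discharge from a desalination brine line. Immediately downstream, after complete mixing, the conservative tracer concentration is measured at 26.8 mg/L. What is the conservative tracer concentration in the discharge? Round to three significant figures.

Mass balance: 110.0·0 + 17.00·Cₑ = 127.0·26.80
→ Cₑ = (127.0·26.80 − 110.0·0) / 17.00 = 200.2 mg/L.

200 mg/L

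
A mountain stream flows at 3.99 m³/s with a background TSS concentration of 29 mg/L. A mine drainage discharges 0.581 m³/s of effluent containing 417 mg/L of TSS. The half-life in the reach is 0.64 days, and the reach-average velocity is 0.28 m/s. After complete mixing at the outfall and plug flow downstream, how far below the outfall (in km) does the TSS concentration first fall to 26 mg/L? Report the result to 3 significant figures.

24.6 km

Mixed concentration C = ΣQC/ΣQ = (3.990·29.00 + 0.5810·417.0) / 4.571 = 358.0/4.571 = 78.32 mg/L.
Half-life 0.64 d → k = ln 2 / 0.64 = 1.083 d⁻¹.
Set 78.32·exp(−k·t) = 26 → t = ln(78.32/26)/k = 87970 s = 24.43 h.
Distance = v·t = 0.28·87970 = 24630 m = 24.63 km.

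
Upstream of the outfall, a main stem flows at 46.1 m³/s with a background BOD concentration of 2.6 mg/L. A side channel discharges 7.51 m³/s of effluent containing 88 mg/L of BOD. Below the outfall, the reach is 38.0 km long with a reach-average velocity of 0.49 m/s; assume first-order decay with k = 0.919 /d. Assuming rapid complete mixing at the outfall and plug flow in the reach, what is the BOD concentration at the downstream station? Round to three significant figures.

Flow-weighted average: C = (46.10·2.600 + 7.510·88.00) / 53.61 = 780.7/53.61 = 14.56 mg/L.
Travel time t = 38.0·1000 / 0.49 = 77550 s = 21.54 h.
Applying C = C₀e^(−kt): 14.56 × 0.4383 = 6.383 mg/L.

6.38 mg/L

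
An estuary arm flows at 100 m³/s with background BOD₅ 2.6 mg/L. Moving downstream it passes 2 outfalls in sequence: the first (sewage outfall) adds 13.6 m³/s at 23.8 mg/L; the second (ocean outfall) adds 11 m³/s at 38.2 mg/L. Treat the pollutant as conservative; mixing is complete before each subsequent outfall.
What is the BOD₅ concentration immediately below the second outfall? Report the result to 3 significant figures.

8.06 mg/L

After outfall 1: Q = 100.0 + 13.60 = 113.6 m³/s; C = (100.0·2.600 + 13.60·23.80)/113.6 = 5.138 mg/L.
After outfall 2: Q = 113.6 + 11.00 = 124.6 m³/s; C = (113.6·5.138 + 11.00·38.20)/124.6 = 8.057 mg/L.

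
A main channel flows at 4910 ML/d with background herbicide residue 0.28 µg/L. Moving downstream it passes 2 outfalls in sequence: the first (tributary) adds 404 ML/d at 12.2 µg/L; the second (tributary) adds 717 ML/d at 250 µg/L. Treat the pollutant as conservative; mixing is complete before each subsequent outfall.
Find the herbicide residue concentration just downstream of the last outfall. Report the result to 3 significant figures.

After outfall 1: Q = 4910 + 404.0 = 5314 ML/d; C = (4910·0.2800 + 404.0·12.20)/5314 = 1.186 µg/L.
After outfall 2: Q = 5314 + 717.0 = 6031 ML/d; C = (5314·1.186 + 717.0·250.0)/6031 = 30.77 µg/L.

30.8 µg/L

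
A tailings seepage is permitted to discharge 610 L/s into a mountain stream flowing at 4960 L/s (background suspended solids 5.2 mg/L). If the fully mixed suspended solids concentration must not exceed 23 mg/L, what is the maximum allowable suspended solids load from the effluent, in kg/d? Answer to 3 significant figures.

Mass balance at the limit: 4960·5.200 + 610.0·Cₑ = 5570·23 → Cₑ = 167.7 mg/L.
610.0 L/s = 0.6100 m³/s. Load = 0.6100 m³/s × 167.7 g/m³ × 86 400 s/d = 8840 kg/d.

8840 kg/d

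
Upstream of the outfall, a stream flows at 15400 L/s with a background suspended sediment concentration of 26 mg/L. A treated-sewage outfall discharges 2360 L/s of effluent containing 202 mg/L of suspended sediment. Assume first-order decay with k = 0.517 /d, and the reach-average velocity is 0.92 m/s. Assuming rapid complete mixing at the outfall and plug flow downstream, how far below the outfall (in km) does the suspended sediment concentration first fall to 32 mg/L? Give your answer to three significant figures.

After mixing, C = (15400·26.00 + 2360·202.0) / 17760 = 877100/17760 = 49.39 mg/L.
Set 49.39·exp(−k·t) = 32 → t = ln(49.39/32)/k = 72520 s = 20.15 h.
Distance = v·t = 0.92·72520 = 66720 m = 66.72 km.

66.7 km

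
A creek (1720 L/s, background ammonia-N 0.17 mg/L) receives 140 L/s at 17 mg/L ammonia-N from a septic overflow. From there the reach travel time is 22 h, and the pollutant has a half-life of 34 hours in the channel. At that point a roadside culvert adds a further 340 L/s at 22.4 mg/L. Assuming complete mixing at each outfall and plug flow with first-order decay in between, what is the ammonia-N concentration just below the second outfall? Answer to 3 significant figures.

4.24 mg/L

Flow-weighted average: C = (1720·0.1700 + 140.0·17.00) / 1860 = 2672/1860 = 1.437 mg/L; combined flow 1860 L/s.
Half-life 34 h → k = ln 2 / 34 = 0.02039 h⁻¹ = 0.4893 d⁻¹.
Applying C = C₀e^(−kt): 1.437 × 0.6386 = 0.9175 mg/L.
At the second outfall, C = (1860·0.9175 + 340.0·22.40) / (1860 + 340.0) = 4.238 mg/L.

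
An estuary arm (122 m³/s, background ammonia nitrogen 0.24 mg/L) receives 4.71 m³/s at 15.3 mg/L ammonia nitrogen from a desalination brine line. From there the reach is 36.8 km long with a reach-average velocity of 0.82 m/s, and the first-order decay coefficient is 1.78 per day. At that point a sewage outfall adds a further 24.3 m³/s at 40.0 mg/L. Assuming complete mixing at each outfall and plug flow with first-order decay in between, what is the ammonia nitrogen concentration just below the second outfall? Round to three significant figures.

Flow-weighted average: C = (122.0·0.2400 + 4.710·15.30) / 126.7 = 101.3/126.7 = 0.7998 mg/L; combined flow 126.7 m³/s.
Travel time t = 36.8·1000 / 0.82 = 44880 s = 12.47 h.
First-order decay: C = 0.7998·exp(−k·t) = 0.7998·0.3967 = 0.3173 mg/L.
At the second outfall, C = (126.7·0.3173 + 24.30·40.00) / (126.7 + 24.30) = 6.703 mg/L.

6.70 mg/L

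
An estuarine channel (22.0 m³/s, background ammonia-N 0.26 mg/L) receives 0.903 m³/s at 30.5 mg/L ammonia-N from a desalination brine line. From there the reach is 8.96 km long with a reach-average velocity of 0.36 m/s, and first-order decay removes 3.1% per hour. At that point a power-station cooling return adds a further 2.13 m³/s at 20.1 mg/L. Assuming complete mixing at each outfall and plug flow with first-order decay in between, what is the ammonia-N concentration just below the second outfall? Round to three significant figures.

2.78 mg/L

Mixed concentration C = ΣQC/ΣQ = (22.00·0.2600 + 0.9030·30.50) / 22.90 = 33.26/22.90 = 1.452 mg/L; combined flow 22.90 m³/s.
Travel time t = 8.96·1000 / 0.36 = 24890 s = 6.914 h.
3.1%/h lost → k = −ln(1 − 0.031) = 0.03149 h⁻¹.
After decay, C = 1.452 × e^(−kt) = 1.452 × 0.8044 = 1.168 mg/L.
At the second outfall, C = (22.90·1.168 + 2.130·20.10) / (22.90 + 2.130) = 2.779 mg/L.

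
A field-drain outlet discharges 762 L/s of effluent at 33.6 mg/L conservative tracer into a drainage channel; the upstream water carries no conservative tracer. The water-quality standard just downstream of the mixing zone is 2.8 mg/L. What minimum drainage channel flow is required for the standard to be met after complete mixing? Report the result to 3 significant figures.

Set C_mix = 2.8: (Q·0 + 762.0·33.60) / (Q + 762.0) = 2.8
→ Q = 762.0·(33.60 − 2.8)/(2.8 − 0) = 8382 L/s.

8380 L/s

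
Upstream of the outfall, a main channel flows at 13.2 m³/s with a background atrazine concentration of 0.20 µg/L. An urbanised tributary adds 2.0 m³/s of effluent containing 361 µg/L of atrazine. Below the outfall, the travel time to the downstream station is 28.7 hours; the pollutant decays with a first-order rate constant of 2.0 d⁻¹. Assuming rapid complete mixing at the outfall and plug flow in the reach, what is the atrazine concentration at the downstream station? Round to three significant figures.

4.36 µg/L

Mass balance: C = (13.20·0.2000 + 2.000·361.0) / 15.20 = 724.6/15.20 = 47.67 µg/L.
Applying C = C₀e^(−kt): 47.67 × 0.09148 = 4.361 µg/L.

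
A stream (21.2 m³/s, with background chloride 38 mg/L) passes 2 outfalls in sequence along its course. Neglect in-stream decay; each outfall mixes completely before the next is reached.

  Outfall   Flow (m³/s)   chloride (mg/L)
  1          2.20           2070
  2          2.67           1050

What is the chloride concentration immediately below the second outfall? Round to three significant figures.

Below outfall 1: Q → 23.40 m³/s, C = (21.20·38.00 + 2.200·2070)/23.40 = 229.0 mg/L.
Below outfall 2: Q → 26.07 m³/s, C = (23.40·229.0 + 2.670·1050)/26.07 = 313.1 mg/L.

313 mg/L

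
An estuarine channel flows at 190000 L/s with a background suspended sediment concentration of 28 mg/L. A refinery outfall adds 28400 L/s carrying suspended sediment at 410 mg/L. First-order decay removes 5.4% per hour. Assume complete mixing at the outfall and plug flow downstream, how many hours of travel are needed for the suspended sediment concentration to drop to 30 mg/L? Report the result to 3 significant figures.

Mass balance: C = (190000·28.00 + 28400·410.0) / 218400 = 16960000/218400 = 77.67 mg/L.
5.4%/h lost → k = −ln(1 − 0.054) = 0.05551 h⁻¹.
77.67·exp(−k·t) = 30 → t = ln(77.67/30)/k = 61690 s = 17.14 h.

17.1 h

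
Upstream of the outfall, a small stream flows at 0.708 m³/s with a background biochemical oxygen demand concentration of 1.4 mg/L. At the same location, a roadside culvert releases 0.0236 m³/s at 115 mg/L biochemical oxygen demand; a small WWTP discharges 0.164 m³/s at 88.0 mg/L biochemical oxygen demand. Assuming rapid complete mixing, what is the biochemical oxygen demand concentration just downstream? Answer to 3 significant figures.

Conservation of mass: C = (0.7080·1.400 + 0.02360·115.0 + 0.1640·88.00) / 0.8956 = 18.14/0.8956 = 20.25 mg/L.

20.3 mg/L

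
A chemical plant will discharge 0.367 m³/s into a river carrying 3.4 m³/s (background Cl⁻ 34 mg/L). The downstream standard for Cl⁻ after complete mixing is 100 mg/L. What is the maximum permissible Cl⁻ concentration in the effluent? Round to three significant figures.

711 mg/L

At the limit, (Qr·Cr + Qe·Cₑ)/(Qr + Qe) = 100:
Cₑ = (3.767·100 − 3.400·34.00) / 0.3670 = 711.4 mg/L.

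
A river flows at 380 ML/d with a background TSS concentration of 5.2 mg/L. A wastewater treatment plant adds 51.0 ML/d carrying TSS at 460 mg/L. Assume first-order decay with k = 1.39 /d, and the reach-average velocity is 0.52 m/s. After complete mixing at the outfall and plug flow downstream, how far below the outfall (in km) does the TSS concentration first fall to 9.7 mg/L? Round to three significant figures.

58.4 km

Mixed concentration C = ΣQC/ΣQ = (380.0·5.200 + 51.00·460.0) / 431.0 = 25440/431.0 = 59.02 mg/L.
Set 59.02·exp(−k·t) = 9.7 → t = ln(59.02/9.7)/k = 112200 s = 31.18 h.
Distance = v·t = 0.52·112200 = 58360 m = 58.36 km.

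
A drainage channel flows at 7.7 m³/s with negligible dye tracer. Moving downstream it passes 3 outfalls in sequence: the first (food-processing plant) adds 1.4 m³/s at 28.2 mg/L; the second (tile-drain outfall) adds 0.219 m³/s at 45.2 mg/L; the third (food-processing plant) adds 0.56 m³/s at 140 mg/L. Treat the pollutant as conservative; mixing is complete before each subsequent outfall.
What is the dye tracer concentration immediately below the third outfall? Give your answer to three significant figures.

12.9 mg/L

Outfall 1: combined Q = 9.100 m³/s; C = (7.700·0 + 1.400·28.20)/9.100 = 4.338 mg/L.
Outfall 2: combined Q = 9.319 m³/s; C = (9.100·4.338 + 0.2190·45.20)/9.319 = 5.299 mg/L.
Outfall 3: combined Q = 9.879 m³/s; C = (9.319·5.299 + 0.5600·140.0)/9.879 = 12.93 mg/L.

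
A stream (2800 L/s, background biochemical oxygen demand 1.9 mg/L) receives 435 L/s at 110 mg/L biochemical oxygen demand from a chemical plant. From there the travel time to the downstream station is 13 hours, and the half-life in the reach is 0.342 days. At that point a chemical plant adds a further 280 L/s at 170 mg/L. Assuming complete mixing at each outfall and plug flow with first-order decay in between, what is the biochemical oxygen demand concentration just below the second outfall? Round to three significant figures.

18.6 mg/L

Conservation of mass: C = (2800·1.900 + 435.0·110.0) / 3235 = 53170/3235 = 16.44 mg/L; combined flow 3235 L/s.
Half-life 0.342 d → k = ln 2 / 0.342 = 2.027 d⁻¹.
First-order decay: C = 16.44·exp(−k·t) = 16.44·0.3336 = 5.483 mg/L.
At the second outfall, C = (3235·5.483 + 280.0·170.0) / (3235 + 280.0) = 18.59 mg/L.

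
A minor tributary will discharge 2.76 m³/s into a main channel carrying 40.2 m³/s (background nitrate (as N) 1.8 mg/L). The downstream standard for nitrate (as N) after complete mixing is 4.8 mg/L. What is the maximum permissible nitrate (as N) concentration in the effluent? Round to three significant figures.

48.5 mg/L

At the limit, (Qr·Cr + Qe·Cₑ)/(Qr + Qe) = 4.8:
Cₑ = (42.96·4.8 − 40.20·1.800) / 2.760 = 48.50 mg/L.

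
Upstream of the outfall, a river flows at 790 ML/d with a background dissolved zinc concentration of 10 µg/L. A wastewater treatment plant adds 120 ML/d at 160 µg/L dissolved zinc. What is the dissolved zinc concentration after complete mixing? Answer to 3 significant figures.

29.8 µg/L

Conservation of mass: C = (790.0·10.00 + 120.0·160.0) / 910.0 = 27100/910.0 = 29.78 µg/L.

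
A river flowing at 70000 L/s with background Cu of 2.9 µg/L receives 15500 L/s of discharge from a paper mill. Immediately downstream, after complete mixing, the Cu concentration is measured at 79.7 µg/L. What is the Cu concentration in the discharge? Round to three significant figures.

Mass balance: 70000·2.900 + 15500·Cₑ = 85500·79.70
→ Cₑ = (85500·79.70 − 70000·2.900) / 15500 = 426.5 µg/L.

427 µg/L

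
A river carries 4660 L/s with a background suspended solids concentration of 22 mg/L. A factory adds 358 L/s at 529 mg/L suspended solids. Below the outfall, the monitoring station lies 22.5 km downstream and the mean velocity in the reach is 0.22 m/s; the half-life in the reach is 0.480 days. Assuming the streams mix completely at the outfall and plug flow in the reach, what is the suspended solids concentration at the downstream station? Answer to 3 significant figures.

Flow-weighted average: C = (4660·22.00 + 358.0·529.0) / 5018 = 291900/5018 = 58.17 mg/L.
Travel time t = 22.5·1000 / 0.22 = 102300 s = 28.41 h.
Half-life 0.480 d → k = ln 2 / 0.480 = 1.444 d⁻¹.
Applying C = C₀e^(−kt): 58.17 × 0.1810 = 10.53 mg/L.

10.5 mg/L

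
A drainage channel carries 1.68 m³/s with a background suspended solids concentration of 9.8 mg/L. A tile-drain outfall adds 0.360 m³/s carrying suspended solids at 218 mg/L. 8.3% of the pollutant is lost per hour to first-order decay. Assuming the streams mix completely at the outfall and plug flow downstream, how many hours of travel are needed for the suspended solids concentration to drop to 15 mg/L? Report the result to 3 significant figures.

13.1 h

Mixed concentration C = ΣQC/ΣQ = (1.680·9.800 + 0.3600·218.0) / 2.040 = 94.94/2.040 = 46.54 mg/L.
8.3%/h lost → k = −ln(1 − 0.083) = 0.08665 h⁻¹.
46.54·exp(−k·t) = 15 → t = ln(46.54/15)/k = 47040 s = 13.07 h.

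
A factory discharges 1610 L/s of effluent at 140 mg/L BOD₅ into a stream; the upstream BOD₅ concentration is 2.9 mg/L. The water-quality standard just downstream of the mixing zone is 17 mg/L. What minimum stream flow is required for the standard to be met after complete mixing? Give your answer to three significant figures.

Set C_mix = 17: (Q·2.900 + 1610·140.0) / (Q + 1610) = 17
→ Q = 1610·(140.0 − 17)/(17 − 2.900) = 14040 L/s.

14000 L/s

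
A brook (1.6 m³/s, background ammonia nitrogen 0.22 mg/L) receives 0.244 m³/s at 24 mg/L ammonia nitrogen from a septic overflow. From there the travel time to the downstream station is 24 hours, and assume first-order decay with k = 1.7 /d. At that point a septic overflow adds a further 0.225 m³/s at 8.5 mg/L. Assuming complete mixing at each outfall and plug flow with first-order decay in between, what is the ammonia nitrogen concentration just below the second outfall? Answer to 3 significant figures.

1.47 mg/L

Conservation of mass: C = (1.600·0.2200 + 0.2440·24.00) / 1.844 = 6.208/1.844 = 3.367 mg/L; combined flow 1.844 m³/s.
Applying C = C₀e^(−kt): 3.367 × 0.1827 = 0.6150 mg/L.
Second outfall: C = (1.844·0.6150 + 0.2250·8.500)/2.069 = 1.472 mg/L.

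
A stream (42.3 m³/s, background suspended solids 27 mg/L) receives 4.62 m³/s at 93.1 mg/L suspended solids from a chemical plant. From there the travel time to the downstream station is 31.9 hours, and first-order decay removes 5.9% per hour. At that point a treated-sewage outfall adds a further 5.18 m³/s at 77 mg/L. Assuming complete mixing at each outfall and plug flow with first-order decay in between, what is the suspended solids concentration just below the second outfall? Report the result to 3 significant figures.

12.0 mg/L

Mass balance: C = (42.30·27.00 + 4.620·93.10) / 46.92 = 1572/46.92 = 33.51 mg/L; combined flow 46.92 m³/s.
5.9%/h lost → k = −ln(1 − 0.059) = 0.06081 h⁻¹.
Decay over the reach: 33.51·exp(−kt) = 33.51·0.1437 = 4.816 mg/L.
Second outfall: C = (46.92·4.816 + 5.180·77.00)/52.10 = 11.99 mg/L.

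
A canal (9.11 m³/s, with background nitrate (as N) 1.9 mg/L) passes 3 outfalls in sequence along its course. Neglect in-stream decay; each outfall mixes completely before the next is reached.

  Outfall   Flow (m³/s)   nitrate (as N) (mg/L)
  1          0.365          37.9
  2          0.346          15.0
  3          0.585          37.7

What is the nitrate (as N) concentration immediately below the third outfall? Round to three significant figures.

After outfall 1: Q = 9.110 + 0.3650 = 9.475 m³/s; C = (9.110·1.900 + 0.3650·37.90)/9.475 = 3.287 mg/L.
After outfall 2: Q = 9.475 + 0.3460 = 9.821 m³/s; C = (9.475·3.287 + 0.3460·15.00)/9.821 = 3.699 mg/L.
After outfall 3: Q = 9.821 + 0.5850 = 10.41 m³/s; C = (9.821·3.699 + 0.5850·37.70)/10.41 = 5.611 mg/L.

5.61 mg/L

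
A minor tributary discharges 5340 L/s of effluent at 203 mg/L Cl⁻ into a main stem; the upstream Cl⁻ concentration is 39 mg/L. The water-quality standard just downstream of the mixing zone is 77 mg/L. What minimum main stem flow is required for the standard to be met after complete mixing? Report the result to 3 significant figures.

17700 L/s

Set C_mix = 77: (Q·39.00 + 5340·203.0) / (Q + 5340) = 77
→ Q = 5340·(203.0 − 77)/(77 − 39.00) = 17710 L/s.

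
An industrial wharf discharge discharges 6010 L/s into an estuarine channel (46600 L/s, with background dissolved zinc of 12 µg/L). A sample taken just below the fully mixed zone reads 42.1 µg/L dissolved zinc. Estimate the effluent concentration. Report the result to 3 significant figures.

275 µg/L

Mass balance: 46600·12.00 + 6010·Cₑ = 52610·42.10
→ Cₑ = (52610·42.10 − 46600·12.00) / 6010 = 275.5 µg/L.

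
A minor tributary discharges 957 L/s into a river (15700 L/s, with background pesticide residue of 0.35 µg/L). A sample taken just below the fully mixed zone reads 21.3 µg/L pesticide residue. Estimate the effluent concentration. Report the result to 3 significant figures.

365 µg/L

Mass balance: 15700·0.3500 + 957.0·Cₑ = 16660·21.30
→ Cₑ = (16660·21.30 − 15700·0.3500) / 957.0 = 365.0 µg/L.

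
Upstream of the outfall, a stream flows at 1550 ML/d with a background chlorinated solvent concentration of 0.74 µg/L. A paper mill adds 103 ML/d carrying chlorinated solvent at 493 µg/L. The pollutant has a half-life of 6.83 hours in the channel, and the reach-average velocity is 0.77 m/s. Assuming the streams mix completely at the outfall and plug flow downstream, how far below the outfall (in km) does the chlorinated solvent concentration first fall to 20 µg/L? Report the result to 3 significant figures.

12.3 km

Mass balance: C = (1550·0.7400 + 103.0·493.0) / 1653 = 51930/1653 = 31.41 µg/L.
Half-life 6.83 h → k = ln 2 / 6.83 = 0.1015 h⁻¹ = 2.436 d⁻¹.
Set 31.41·exp(−k·t) = 20 → t = ln(31.41/20)/k = 16020 s = 4.449 h.
Distance = v·t = 0.77·16020 = 12330 m = 12.33 km.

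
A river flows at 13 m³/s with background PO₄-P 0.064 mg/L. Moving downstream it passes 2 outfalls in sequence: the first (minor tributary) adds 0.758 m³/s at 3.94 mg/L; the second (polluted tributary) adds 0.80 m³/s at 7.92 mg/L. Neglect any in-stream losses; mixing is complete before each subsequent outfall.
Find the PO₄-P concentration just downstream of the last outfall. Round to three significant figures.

Below outfall 1: Q → 13.76 m³/s, C = (13.00·0.06400 + 0.7580·3.940)/13.76 = 0.2775 mg/L.
Below outfall 2: Q → 14.56 m³/s, C = (13.76·0.2775 + 0.8000·7.920)/14.56 = 0.6975 mg/L.

0.698 mg/L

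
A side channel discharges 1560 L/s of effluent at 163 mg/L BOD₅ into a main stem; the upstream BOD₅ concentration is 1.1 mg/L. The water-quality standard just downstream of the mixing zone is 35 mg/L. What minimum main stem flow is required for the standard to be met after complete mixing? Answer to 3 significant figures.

5890 L/s

Set C_mix = 35: (Q·1.100 + 1560·163.0) / (Q + 1560) = 35
→ Q = 1560·(163.0 − 35)/(35 − 1.100) = 5890 L/s.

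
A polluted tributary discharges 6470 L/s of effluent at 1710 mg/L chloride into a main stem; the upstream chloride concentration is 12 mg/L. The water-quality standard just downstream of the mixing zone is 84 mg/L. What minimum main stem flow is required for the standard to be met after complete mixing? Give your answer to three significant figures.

Set C_mix = 84: (Q·12.00 + 6470·1710) / (Q + 6470) = 84
→ Q = 6470·(1710 − 84)/(84 − 12.00) = 146100 L/s.

146000 L/s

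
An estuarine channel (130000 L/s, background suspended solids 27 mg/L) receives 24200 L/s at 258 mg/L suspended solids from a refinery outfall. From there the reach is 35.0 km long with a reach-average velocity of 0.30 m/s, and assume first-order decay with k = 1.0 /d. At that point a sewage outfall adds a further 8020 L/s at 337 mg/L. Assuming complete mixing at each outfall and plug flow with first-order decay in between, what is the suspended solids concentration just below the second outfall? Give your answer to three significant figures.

After mixing, C = (130000·27.00 + 24200·258.0) / 154200 = 9754000/154200 = 63.25 mg/L; combined flow 154200 L/s.
Travel time t = 35.0·1000 / 0.30 = 116700 s = 32.41 h.
Applying C = C₀e^(−kt): 63.25 × 0.2592 = 16.39 mg/L.
Second outfall: C = (154200·16.39 + 8020·337.0)/162200 = 32.24 mg/L.

32.2 mg/L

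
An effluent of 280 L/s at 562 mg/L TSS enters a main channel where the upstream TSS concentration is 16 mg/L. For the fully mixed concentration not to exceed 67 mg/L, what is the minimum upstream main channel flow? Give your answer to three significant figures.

Set C_mix = 67: (Q·16.00 + 280.0·562.0) / (Q + 280.0) = 67
→ Q = 280.0·(562.0 − 67)/(67 − 16.00) = 2718 L/s.

2720 L/s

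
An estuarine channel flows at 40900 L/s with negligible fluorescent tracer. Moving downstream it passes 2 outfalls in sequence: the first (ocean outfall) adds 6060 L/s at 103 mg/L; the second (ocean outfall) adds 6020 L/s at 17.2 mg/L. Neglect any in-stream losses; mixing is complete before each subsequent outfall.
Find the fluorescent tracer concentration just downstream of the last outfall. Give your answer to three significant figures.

After outfall 1: Q = 40900 + 6060 = 46960 L/s; C = (40900·0 + 6060·103.0)/46960 = 13.29 mg/L.
After outfall 2: Q = 46960 + 6020 = 52980 L/s; C = (46960·13.29 + 6020·17.20)/52980 = 13.74 mg/L.

13.7 mg/L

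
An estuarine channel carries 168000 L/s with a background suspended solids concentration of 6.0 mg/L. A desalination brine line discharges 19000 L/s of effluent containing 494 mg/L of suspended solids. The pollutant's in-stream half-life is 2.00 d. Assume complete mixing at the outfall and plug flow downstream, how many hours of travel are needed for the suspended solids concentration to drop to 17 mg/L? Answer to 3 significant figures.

Flow-weighted average: C = (168000·6.000 + 19000·494.0) / 187000 = 10390000/187000 = 55.58 mg/L.
Half-life 2.00 d → k = ln 2 / 2.00 = 0.3466 d⁻¹.
55.58·exp(−k·t) = 17 → t = ln(55.58/17)/k = 295300 s = 82.04 h.

82.0 h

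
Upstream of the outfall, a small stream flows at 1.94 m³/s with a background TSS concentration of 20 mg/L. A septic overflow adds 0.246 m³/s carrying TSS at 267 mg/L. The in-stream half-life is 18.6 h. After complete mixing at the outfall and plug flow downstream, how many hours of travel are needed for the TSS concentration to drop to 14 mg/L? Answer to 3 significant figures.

Conservation of mass: C = (1.940·20.00 + 0.2460·267.0) / 2.186 = 104.5/2.186 = 47.80 mg/L.
Half-life 18.6 h → k = ln 2 / 18.6 = 0.03727 h⁻¹ = 0.8944 d⁻¹.
47.80·exp(−k·t) = 14 → t = ln(47.80/14)/k = 118600 s = 32.95 h.

32.9 h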